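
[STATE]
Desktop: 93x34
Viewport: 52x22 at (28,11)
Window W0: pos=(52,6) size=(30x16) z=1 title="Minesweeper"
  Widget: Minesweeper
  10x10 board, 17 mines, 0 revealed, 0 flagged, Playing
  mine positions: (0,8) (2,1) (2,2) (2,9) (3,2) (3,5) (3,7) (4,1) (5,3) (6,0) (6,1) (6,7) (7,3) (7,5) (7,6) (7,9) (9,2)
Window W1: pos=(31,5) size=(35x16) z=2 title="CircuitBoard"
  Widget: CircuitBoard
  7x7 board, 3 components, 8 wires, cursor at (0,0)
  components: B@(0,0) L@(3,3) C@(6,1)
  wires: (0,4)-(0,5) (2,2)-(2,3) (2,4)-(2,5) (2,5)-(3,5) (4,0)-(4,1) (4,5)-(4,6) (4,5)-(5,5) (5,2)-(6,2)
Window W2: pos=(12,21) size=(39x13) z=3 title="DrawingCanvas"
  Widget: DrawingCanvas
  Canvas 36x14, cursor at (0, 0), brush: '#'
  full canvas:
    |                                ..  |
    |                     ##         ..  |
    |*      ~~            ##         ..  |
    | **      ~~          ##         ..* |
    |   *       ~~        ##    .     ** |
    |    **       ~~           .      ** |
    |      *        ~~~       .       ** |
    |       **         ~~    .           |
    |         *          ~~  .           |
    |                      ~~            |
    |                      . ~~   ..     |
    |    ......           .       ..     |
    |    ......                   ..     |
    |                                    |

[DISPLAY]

   ┃1                                ┃              
   ┃                                 ┃              
   ┃2           · ─ ·   · ─ ·        ┃              
   ┃                        │        ┃              
   ┃3               L       ·        ┃              
   ┃                                 ┃              
   ┃4   · ─ ·               · ─ ·    ┃              
   ┃                        │        ┃              
   ┃5           ·           ·        ┃              
   ┗━━━━━━━━━━━━━━━━━━━━━━━━━━━━━━━━━┛              
━━━━━━━━━━━━━━━━━━━━━━┓ ┗━━━━━━━━━━━━━━━━━━━━━━━━━━━
                      ┃                             
──────────────────────┨                             
                 ..   ┃                             
      ##         ..   ┃                             
      ##         ..   ┃                             
      ##         ..*  ┃                             
      ##    .     **  ┃                             
           .      **  ┃                             
~~~       .       **  ┃                             
   ~~    .            ┃                             
     ~~  .            ┃                             


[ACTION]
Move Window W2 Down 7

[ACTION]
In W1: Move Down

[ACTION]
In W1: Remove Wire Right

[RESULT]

   ┃1  [.]                           ┃              
   ┃                                 ┃              
   ┃2           · ─ ·   · ─ ·        ┃              
   ┃                        │        ┃              
   ┃3               L       ·        ┃              
   ┃                                 ┃              
   ┃4   · ─ ·               · ─ ·    ┃              
   ┃                        │        ┃              
   ┃5           ·           ·        ┃              
   ┗━━━━━━━━━━━━━━━━━━━━━━━━━━━━━━━━━┛              
━━━━━━━━━━━━━━━━━━━━━━┓ ┗━━━━━━━━━━━━━━━━━━━━━━━━━━━
                      ┃                             
──────────────────────┨                             
                 ..   ┃                             
      ##         ..   ┃                             
      ##         ..   ┃                             
      ##         ..*  ┃                             
      ##    .     **  ┃                             
           .      **  ┃                             
~~~       .       **  ┃                             
   ~~    .            ┃                             
     ~~  .            ┃                             


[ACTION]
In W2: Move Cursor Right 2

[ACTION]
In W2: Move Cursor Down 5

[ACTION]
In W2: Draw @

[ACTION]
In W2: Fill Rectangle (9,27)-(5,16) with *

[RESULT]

   ┃1  [.]                           ┃              
   ┃                                 ┃              
   ┃2           · ─ ·   · ─ ·        ┃              
   ┃                        │        ┃              
   ┃3               L       ·        ┃              
   ┃                                 ┃              
   ┃4   · ─ ·               · ─ ·    ┃              
   ┃                        │        ┃              
   ┃5           ·           ·        ┃              
   ┗━━━━━━━━━━━━━━━━━━━━━━━━━━━━━━━━━┛              
━━━━━━━━━━━━━━━━━━━━━━┓ ┗━━━━━━━━━━━━━━━━━━━━━━━━━━━
                      ┃                             
──────────────────────┨                             
                 ..   ┃                             
      ##         ..   ┃                             
      ##         ..   ┃                             
      ##         ..*  ┃                             
      ##    .     **  ┃                             
 ************     **  ┃                             
~************     **  ┃                             
 ************         ┃                             
 ************         ┃                             


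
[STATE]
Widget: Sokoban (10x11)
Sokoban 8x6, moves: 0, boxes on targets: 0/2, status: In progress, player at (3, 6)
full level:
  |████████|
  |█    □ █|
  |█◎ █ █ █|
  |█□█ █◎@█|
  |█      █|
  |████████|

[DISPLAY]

████████  
█    □ █  
█◎ █ █ █  
█□█ █◎@█  
█      █  
████████  
Moves: 0  
          
          
          
          


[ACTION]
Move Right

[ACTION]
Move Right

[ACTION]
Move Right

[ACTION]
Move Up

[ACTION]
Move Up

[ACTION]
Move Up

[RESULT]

████████  
█    □@█  
█◎ █ █ █  
█□█ █◎ █  
█      █  
████████  
Moves: 2  
          
          
          
          


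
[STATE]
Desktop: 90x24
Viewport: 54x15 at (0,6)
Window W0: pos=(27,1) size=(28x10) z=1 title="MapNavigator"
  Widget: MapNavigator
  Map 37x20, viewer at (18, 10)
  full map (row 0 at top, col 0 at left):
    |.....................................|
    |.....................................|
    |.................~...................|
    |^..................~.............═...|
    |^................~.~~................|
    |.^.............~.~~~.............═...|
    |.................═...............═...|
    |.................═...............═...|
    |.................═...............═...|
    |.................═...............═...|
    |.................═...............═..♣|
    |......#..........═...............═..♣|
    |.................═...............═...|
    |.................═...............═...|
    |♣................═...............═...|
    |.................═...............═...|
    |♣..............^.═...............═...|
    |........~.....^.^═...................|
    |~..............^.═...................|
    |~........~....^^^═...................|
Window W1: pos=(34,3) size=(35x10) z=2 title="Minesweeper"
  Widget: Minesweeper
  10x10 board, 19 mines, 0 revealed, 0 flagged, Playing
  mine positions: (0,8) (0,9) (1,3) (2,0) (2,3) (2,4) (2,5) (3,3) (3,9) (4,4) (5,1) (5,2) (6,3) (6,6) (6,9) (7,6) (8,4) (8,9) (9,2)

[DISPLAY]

                           ┃......┃■■■■■■■■■■         
                           ┃......┃■■■■■■■■■■         
                           ┃.#....┃■■■■■■■■■■         
                           ┃......┃■■■■■■■■■■         
                           ┗━━━━━━┃■■■■■■■■■■         
                                  ┃■■■■■■■■■■         
                                  ┗━━━━━━━━━━━━━━━━━━━
                                                      
                                                      
                                                      
                                                      
                                                      
                                                      
                                                      
                                                      


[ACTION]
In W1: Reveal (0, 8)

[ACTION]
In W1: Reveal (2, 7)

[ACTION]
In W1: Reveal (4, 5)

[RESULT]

                           ┃......┃■■■■■■■■✹✹         
                           ┃......┃■■■✹■■■■■■         
                           ┃.#....┃✹■■✹✹✹■■■■         
                           ┃......┃■■■✹■■■■■✹         
                           ┗━━━━━━┃■■■■✹■■■■■         
                                  ┃■✹✹■■■■■■■         
                                  ┗━━━━━━━━━━━━━━━━━━━
                                                      
                                                      
                                                      
                                                      
                                                      
                                                      
                                                      
                                                      


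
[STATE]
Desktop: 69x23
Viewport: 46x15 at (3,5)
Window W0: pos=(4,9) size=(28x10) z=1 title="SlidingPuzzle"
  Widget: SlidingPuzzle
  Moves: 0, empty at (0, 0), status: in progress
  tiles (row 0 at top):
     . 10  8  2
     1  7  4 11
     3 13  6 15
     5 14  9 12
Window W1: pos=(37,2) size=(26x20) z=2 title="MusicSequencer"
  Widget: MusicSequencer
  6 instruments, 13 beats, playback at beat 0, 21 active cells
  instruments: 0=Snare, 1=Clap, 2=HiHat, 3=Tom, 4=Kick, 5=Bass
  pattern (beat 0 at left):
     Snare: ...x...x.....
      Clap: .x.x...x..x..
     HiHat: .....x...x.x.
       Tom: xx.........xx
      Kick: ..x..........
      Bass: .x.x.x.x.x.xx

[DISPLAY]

                                  ┃      ▼1234
                                  ┃ Snare···█·
                                  ┃  Clap·█·█·
                                  ┃ HiHat·····
 ┏━━━━━━━━━━━━━━━━━━━━━━━━━━┓     ┃   Tom██···
 ┃ SlidingPuzzle            ┃     ┃  Kick··█··
 ┠──────────────────────────┨     ┃  Bass·█·█·
 ┃┌────┬────┬────┬────┐     ┃     ┃           
 ┃│    │ 10 │  8 │  2 │     ┃     ┃           
 ┃├────┼────┼────┼────┤     ┃     ┃           
 ┃│  1 │  7 │  4 │ 11 │     ┃     ┃           
 ┃├────┼────┼────┼────┤     ┃     ┃           
 ┃│  3 │ 13 │  6 │ 15 │     ┃     ┃           
 ┗━━━━━━━━━━━━━━━━━━━━━━━━━━┛     ┃           
                                  ┃           


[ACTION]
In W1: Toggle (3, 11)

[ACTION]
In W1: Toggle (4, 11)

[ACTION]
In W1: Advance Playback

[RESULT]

                                  ┃      0▼234
                                  ┃ Snare···█·
                                  ┃  Clap·█·█·
                                  ┃ HiHat·····
 ┏━━━━━━━━━━━━━━━━━━━━━━━━━━┓     ┃   Tom██···
 ┃ SlidingPuzzle            ┃     ┃  Kick··█··
 ┠──────────────────────────┨     ┃  Bass·█·█·
 ┃┌────┬────┬────┬────┐     ┃     ┃           
 ┃│    │ 10 │  8 │  2 │     ┃     ┃           
 ┃├────┼────┼────┼────┤     ┃     ┃           
 ┃│  1 │  7 │  4 │ 11 │     ┃     ┃           
 ┃├────┼────┼────┼────┤     ┃     ┃           
 ┃│  3 │ 13 │  6 │ 15 │     ┃     ┃           
 ┗━━━━━━━━━━━━━━━━━━━━━━━━━━┛     ┃           
                                  ┃           


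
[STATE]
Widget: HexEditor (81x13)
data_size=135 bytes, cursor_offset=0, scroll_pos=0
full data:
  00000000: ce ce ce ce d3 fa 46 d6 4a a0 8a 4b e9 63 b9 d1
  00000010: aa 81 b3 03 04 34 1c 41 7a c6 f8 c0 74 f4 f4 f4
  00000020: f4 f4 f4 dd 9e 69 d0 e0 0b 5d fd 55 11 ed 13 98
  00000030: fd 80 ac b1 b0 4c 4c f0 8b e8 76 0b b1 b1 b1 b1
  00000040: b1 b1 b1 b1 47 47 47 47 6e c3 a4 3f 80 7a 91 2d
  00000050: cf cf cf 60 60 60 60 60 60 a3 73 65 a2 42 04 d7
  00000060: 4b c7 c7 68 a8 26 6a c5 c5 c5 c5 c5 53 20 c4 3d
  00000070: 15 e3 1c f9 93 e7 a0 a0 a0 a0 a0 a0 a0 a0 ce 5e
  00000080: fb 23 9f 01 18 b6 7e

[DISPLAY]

00000000  CE ce ce ce d3 fa 46 d6  4a a0 8a 4b e9 63 b9 d1  |......F.J..K.c..|   
00000010  aa 81 b3 03 04 34 1c 41  7a c6 f8 c0 74 f4 f4 f4  |.....4.Az...t...|   
00000020  f4 f4 f4 dd 9e 69 d0 e0  0b 5d fd 55 11 ed 13 98  |.....i...].U....|   
00000030  fd 80 ac b1 b0 4c 4c f0  8b e8 76 0b b1 b1 b1 b1  |.....LL...v.....|   
00000040  b1 b1 b1 b1 47 47 47 47  6e c3 a4 3f 80 7a 91 2d  |....GGGGn..?.z.-|   
00000050  cf cf cf 60 60 60 60 60  60 a3 73 65 a2 42 04 d7  |...``````.se.B..|   
00000060  4b c7 c7 68 a8 26 6a c5  c5 c5 c5 c5 53 20 c4 3d  |K..h.&j.....S .=|   
00000070  15 e3 1c f9 93 e7 a0 a0  a0 a0 a0 a0 a0 a0 ce 5e  |...............^|   
00000080  fb 23 9f 01 18 b6 7e                              |.#....~         |   
                                                                                 
                                                                                 
                                                                                 
                                                                                 


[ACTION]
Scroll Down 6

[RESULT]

00000060  4b c7 c7 68 a8 26 6a c5  c5 c5 c5 c5 53 20 c4 3d  |K..h.&j.....S .=|   
00000070  15 e3 1c f9 93 e7 a0 a0  a0 a0 a0 a0 a0 a0 ce 5e  |...............^|   
00000080  fb 23 9f 01 18 b6 7e                              |.#....~         |   
                                                                                 
                                                                                 
                                                                                 
                                                                                 
                                                                                 
                                                                                 
                                                                                 
                                                                                 
                                                                                 
                                                                                 


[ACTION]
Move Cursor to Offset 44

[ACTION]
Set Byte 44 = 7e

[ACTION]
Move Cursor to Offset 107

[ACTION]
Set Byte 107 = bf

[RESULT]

00000060  4b c7 c7 68 a8 26 6a c5  c5 c5 c5 BF 53 20 c4 3d  |K..h.&j.....S .=|   
00000070  15 e3 1c f9 93 e7 a0 a0  a0 a0 a0 a0 a0 a0 ce 5e  |...............^|   
00000080  fb 23 9f 01 18 b6 7e                              |.#....~         |   
                                                                                 
                                                                                 
                                                                                 
                                                                                 
                                                                                 
                                                                                 
                                                                                 
                                                                                 
                                                                                 
                                                                                 


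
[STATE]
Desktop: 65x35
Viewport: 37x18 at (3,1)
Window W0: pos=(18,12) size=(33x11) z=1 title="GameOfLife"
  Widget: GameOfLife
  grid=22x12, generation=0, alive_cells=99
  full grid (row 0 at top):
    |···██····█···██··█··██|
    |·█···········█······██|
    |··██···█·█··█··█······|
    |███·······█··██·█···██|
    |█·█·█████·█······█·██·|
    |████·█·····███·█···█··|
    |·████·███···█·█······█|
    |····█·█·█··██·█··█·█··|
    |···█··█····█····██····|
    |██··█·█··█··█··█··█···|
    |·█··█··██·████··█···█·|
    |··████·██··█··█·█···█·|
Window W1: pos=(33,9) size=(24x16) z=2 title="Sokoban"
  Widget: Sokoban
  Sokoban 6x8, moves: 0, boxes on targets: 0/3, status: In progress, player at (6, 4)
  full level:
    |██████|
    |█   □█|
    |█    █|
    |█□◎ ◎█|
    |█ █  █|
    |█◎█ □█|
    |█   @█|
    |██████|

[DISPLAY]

                                     
                                     
                                     
                                     
                                     
                                     
                                     
                                     
                              ┏━━━━━━
                              ┃ Sokob
                              ┠──────
               ┏━━━━━━━━━━━━━━┃██████
               ┃ GameOfLife   ┃█   □█
               ┠──────────────┃█    █
               ┃Gen: 0        ┃█□◎ ◎█
               ┃███·······█··█┃█ █  █
               ┃█·█·█████·█···┃█◎█ □█
               ┃████·█·····███┃█   @█


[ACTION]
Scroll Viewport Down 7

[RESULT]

                                     
                              ┏━━━━━━
                              ┃ Sokob
                              ┠──────
               ┏━━━━━━━━━━━━━━┃██████
               ┃ GameOfLife   ┃█   □█
               ┠──────────────┃█    █
               ┃Gen: 0        ┃█□◎ ◎█
               ┃███·······█··█┃█ █  █
               ┃█·█·█████·█···┃█◎█ □█
               ┃████·█·····███┃█   @█
               ┃·████·███···█·┃██████
               ┃····█·█·█··██·┃Moves:
               ┃···█··█····█··┃      
               ┗━━━━━━━━━━━━━━┃      
                              ┃      
                              ┗━━━━━━
                                     


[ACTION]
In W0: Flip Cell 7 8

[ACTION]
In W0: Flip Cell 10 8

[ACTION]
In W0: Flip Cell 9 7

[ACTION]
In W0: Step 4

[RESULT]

                                     
                              ┏━━━━━━
                              ┃ Sokob
                              ┠──────
               ┏━━━━━━━━━━━━━━┃██████
               ┃ GameOfLife   ┃█   □█
               ┠──────────────┃█    █
               ┃Gen: 4        ┃█□◎ ◎█
               ┃····█···█·███·┃█ █  █
               ┃········█·····┃█◎█ □█
               ┃·····███·██···┃█   @█
               ┃····███··█··█·┃██████
               ┃·······█·██··█┃Moves:
               ┃···██·██·██·█·┃      
               ┗━━━━━━━━━━━━━━┃      
                              ┃      
                              ┗━━━━━━
                                     


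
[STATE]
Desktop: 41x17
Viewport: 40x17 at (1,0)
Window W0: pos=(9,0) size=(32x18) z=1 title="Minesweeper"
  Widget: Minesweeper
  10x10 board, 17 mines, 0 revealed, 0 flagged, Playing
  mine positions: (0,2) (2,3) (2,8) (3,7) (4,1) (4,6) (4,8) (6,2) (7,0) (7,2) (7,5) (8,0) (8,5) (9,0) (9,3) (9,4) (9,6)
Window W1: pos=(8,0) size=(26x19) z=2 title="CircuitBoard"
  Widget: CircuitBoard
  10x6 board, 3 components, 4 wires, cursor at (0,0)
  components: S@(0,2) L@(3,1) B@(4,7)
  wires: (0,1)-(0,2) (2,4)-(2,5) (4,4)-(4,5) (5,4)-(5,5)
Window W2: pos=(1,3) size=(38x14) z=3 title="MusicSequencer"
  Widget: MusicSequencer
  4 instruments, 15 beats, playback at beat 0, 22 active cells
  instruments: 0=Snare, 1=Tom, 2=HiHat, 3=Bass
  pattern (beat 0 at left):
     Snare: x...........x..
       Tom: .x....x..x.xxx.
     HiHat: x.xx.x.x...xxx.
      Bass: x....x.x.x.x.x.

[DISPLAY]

       ┏━━━━━━━━━━━━━━━━━━━━━━━━┓━━━━━━┓
       ┃ CircuitBoard           ┃      ┃
       ┠────────────────────────┨──────┨
┏━━━━━━━━━━━━━━━━━━━━━━━━━━━━━━━━━━━━┓ ┃
┃ MusicSequencer                     ┃ ┃
┠────────────────────────────────────┨ ┃
┃      ▼12345678901234               ┃ ┃
┃ Snare█···········█··               ┃ ┃
┃   Tom·█····█··█·███·               ┃ ┃
┃ HiHat█·██·█·█···███·               ┃ ┃
┃  Bass█····█·█·█·█·█·               ┃ ┃
┃                                    ┃ ┃
┃                                    ┃ ┃
┃                                    ┃ ┃
┃                                    ┃ ┃
┃                                    ┃ ┃
┗━━━━━━━━━━━━━━━━━━━━━━━━━━━━━━━━━━━━┛ ┃


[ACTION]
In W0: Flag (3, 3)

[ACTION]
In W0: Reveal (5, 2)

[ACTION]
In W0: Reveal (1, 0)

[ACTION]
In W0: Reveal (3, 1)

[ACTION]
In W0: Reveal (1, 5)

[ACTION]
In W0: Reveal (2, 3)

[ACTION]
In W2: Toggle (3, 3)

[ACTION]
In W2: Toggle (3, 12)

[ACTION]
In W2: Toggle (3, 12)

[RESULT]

       ┏━━━━━━━━━━━━━━━━━━━━━━━━┓━━━━━━┓
       ┃ CircuitBoard           ┃      ┃
       ┠────────────────────────┨──────┨
┏━━━━━━━━━━━━━━━━━━━━━━━━━━━━━━━━━━━━┓ ┃
┃ MusicSequencer                     ┃ ┃
┠────────────────────────────────────┨ ┃
┃      ▼12345678901234               ┃ ┃
┃ Snare█···········█··               ┃ ┃
┃   Tom·█····█··█·███·               ┃ ┃
┃ HiHat█·██·█·█···███·               ┃ ┃
┃  Bass█··█·█·█·█·█·█·               ┃ ┃
┃                                    ┃ ┃
┃                                    ┃ ┃
┃                                    ┃ ┃
┃                                    ┃ ┃
┃                                    ┃ ┃
┗━━━━━━━━━━━━━━━━━━━━━━━━━━━━━━━━━━━━┛ ┃


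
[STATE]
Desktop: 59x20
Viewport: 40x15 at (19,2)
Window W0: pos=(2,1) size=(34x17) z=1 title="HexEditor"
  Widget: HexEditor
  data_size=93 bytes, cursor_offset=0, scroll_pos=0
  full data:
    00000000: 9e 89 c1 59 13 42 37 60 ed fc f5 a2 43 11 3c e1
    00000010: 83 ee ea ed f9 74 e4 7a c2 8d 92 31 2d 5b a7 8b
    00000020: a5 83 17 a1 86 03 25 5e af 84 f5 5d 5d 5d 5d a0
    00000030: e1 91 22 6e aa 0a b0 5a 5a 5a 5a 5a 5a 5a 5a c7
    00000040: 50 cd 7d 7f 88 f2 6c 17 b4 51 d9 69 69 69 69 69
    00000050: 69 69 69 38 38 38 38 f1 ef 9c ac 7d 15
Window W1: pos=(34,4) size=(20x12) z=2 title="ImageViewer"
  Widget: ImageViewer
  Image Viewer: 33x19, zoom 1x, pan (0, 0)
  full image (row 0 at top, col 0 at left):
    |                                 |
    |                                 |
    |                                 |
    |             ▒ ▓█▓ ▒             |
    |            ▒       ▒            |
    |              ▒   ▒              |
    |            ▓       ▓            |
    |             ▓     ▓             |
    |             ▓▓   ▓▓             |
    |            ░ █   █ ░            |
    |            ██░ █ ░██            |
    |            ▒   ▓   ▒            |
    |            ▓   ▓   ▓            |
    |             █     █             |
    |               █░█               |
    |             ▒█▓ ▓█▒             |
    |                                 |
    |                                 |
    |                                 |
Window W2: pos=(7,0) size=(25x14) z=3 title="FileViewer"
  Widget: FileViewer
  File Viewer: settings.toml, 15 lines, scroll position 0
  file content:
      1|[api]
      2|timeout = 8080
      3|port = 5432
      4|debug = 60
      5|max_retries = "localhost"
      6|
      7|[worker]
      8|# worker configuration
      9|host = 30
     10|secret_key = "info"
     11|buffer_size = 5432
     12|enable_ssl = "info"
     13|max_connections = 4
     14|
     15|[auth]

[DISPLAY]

────────────┨   ┃                       
           ▲┃───┨                       
080        █┃7 ┏━━━━━━━━━━━━━━━━━━┓     
           ░┃4 ┃ ImageViewer      ┃     
           ░┃5 ┠──────────────────┨     
 = "localho░┃0 ┃                  ┃     
           ░┃c ┃                  ┃     
           ░┃8 ┃                  ┃     
nfiguration░┃  ┃             ▒ ▓█▓┃     
           ░┃  ┃            ▒     ┃     
= "info"   ▼┃  ┃              ▒   ┃     
━━━━━━━━━━━━┛  ┃            ▓     ┃     
               ┃             ▓    ┃     
               ┗━━━━━━━━━━━━━━━━━━┛     
                ┃                       


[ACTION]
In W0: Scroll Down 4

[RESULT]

────────────┨   ┃                       
           ▲┃───┨                       
080        █┃c ┏━━━━━━━━━━━━━━━━━━┓     
           ░┃8 ┃ ImageViewer      ┃     
           ░┃  ┠──────────────────┨     
 = "localho░┃  ┃                  ┃     
           ░┃  ┃                  ┃     
           ░┃  ┃                  ┃     
nfiguration░┃  ┃             ▒ ▓█▓┃     
           ░┃  ┃            ▒     ┃     
= "info"   ▼┃  ┃              ▒   ┃     
━━━━━━━━━━━━┛  ┃            ▓     ┃     
               ┃             ▓    ┃     
               ┗━━━━━━━━━━━━━━━━━━┛     
                ┃                       


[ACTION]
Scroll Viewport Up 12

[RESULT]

━━━━━━━━━━━━┓                           
            ┃━━━┓                       
────────────┨   ┃                       
           ▲┃───┨                       
080        █┃c ┏━━━━━━━━━━━━━━━━━━┓     
           ░┃8 ┃ ImageViewer      ┃     
           ░┃  ┠──────────────────┨     
 = "localho░┃  ┃                  ┃     
           ░┃  ┃                  ┃     
           ░┃  ┃                  ┃     
nfiguration░┃  ┃             ▒ ▓█▓┃     
           ░┃  ┃            ▒     ┃     
= "info"   ▼┃  ┃              ▒   ┃     
━━━━━━━━━━━━┛  ┃            ▓     ┃     
               ┃             ▓    ┃     


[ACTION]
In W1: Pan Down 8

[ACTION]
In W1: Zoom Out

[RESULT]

━━━━━━━━━━━━┓                           
            ┃━━━┓                       
────────────┨   ┃                       
           ▲┃───┨                       
080        █┃c ┏━━━━━━━━━━━━━━━━━━┓     
           ░┃8 ┃ ImageViewer      ┃     
           ░┃  ┠──────────────────┨     
 = "localho░┃  ┃             ▓▓   ┃     
           ░┃  ┃            ░ █   ┃     
           ░┃  ┃            ██░ █ ┃     
nfiguration░┃  ┃            ▒   ▓ ┃     
           ░┃  ┃            ▓   ▓ ┃     
= "info"   ▼┃  ┃             █    ┃     
━━━━━━━━━━━━┛  ┃               █░█┃     
               ┃             ▒█▓ ▓┃     


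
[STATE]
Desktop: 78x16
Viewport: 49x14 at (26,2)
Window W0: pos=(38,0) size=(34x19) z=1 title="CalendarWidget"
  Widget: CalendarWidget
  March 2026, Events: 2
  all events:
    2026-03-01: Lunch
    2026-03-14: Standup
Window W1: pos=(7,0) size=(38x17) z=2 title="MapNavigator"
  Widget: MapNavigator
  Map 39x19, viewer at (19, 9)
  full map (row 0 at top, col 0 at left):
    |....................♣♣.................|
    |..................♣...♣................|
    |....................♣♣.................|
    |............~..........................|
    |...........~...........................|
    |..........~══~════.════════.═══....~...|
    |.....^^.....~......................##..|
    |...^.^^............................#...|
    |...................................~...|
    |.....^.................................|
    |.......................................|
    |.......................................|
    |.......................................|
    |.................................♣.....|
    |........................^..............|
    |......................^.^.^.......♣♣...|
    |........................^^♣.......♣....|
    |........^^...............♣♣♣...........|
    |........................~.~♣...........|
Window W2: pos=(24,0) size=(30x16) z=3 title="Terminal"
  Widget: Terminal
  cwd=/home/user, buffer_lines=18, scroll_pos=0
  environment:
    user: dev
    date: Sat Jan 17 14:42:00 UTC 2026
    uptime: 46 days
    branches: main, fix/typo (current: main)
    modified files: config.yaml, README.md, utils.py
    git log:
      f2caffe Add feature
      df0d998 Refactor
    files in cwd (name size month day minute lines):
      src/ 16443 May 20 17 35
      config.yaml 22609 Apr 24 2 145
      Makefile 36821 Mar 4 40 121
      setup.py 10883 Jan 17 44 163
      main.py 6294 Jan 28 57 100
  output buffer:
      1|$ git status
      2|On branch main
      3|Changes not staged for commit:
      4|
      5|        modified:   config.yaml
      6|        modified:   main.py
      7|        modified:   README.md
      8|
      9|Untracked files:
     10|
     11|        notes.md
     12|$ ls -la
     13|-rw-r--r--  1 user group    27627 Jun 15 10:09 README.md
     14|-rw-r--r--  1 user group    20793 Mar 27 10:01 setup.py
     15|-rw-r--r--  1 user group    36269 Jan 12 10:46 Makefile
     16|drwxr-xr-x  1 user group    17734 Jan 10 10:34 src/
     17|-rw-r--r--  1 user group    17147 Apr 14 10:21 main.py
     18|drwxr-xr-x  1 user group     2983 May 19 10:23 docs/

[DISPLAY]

───────────────────────────┨─────────────────┨   
 git status                ┃h 2026           ┃   
n branch main              ┃Sa Su            ┃   
hanges not staged for commi┃    1*           ┃   
                           ┃ 7  8            ┃   
       modified:   config.y┃14* 15           ┃   
       modified:   main.py ┃21 22            ┃   
       modified:   README.m┃28 29            ┃   
                           ┃                 ┃   
ntracked files:            ┃                 ┃   
                           ┃                 ┃   
       notes.md            ┃                 ┃   
 ls -la                    ┃                 ┃   
━━━━━━━━━━━━━━━━━━━━━━━━━━━┛                 ┃   


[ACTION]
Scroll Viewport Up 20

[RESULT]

━━━━━━━━━━━━━━━━━━━━━━━━━━━┓━━━━━━━━━━━━━━━━━┓   
Terminal                   ┃                 ┃   
───────────────────────────┨─────────────────┨   
 git status                ┃h 2026           ┃   
n branch main              ┃Sa Su            ┃   
hanges not staged for commi┃    1*           ┃   
                           ┃ 7  8            ┃   
       modified:   config.y┃14* 15           ┃   
       modified:   main.py ┃21 22            ┃   
       modified:   README.m┃28 29            ┃   
                           ┃                 ┃   
ntracked files:            ┃                 ┃   
                           ┃                 ┃   
       notes.md            ┃                 ┃   


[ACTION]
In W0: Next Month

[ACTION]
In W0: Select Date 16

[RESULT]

━━━━━━━━━━━━━━━━━━━━━━━━━━━┓━━━━━━━━━━━━━━━━━┓   
Terminal                   ┃                 ┃   
───────────────────────────┨─────────────────┨   
 git status                ┃l 2026           ┃   
n branch main              ┃Sa Su            ┃   
hanges not staged for commi┃ 4  5            ┃   
                           ┃11 12            ┃   
       modified:   config.y┃7 18 19          ┃   
       modified:   main.py ┃25 26            ┃   
       modified:   README.m┃                 ┃   
                           ┃                 ┃   
ntracked files:            ┃                 ┃   
                           ┃                 ┃   
       notes.md            ┃                 ┃   


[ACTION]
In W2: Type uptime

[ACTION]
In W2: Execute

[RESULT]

━━━━━━━━━━━━━━━━━━━━━━━━━━━┓━━━━━━━━━━━━━━━━━┓   
Terminal                   ┃                 ┃   
───────────────────────────┨─────────────────┨   
                           ┃l 2026           ┃   
       notes.md            ┃Sa Su            ┃   
 ls -la                    ┃ 4  5            ┃   
rw-r--r--  1 user group    ┃11 12            ┃   
rw-r--r--  1 user group    ┃7 18 19          ┃   
rw-r--r--  1 user group    ┃25 26            ┃   
rwxr-xr-x  1 user group    ┃                 ┃   
rw-r--r--  1 user group    ┃                 ┃   
rwxr-xr-x  1 user group    ┃                 ┃   
 uptime                    ┃                 ┃   
10:00  up 46 days          ┃                 ┃   


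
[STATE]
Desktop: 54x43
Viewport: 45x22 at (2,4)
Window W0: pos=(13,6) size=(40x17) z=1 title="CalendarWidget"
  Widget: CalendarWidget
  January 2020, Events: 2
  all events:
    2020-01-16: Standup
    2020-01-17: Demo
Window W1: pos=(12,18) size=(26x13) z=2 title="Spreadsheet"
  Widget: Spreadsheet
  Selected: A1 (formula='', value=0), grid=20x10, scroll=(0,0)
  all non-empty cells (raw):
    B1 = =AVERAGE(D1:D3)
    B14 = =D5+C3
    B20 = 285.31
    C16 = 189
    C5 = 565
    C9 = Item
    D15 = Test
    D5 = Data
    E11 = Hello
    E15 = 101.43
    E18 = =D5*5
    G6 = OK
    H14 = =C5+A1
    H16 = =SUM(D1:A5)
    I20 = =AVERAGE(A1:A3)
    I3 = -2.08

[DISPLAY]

                                             
                                             
           ┏━━━━━━━━━━━━━━━━━━━━━━━━━━━━━━━━━
           ┃ CalendarWidget                  
           ┠─────────────────────────────────
           ┃             January 2020        
           ┃Mo Tu We Th Fr Sa Su             
           ┃       1  2  3  4  5             
           ┃ 6  7  8  9 10 11 12             
           ┃13 14 15 16* 17* 18 19           
           ┃20 21 22 23 24 25 26             
           ┃27 28 29 30 31                   
           ┃                                 
           ┃                                 
          ┏━━━━━━━━━━━━━━━━━━━━━━━━┓         
          ┃ Spreadsheet            ┃         
          ┠────────────────────────┨         
          ┃A1:                     ┃         
          ┃       A       B       C┃━━━━━━━━━
          ┃------------------------┃         
          ┃  1      [0]       0    ┃         
          ┃  2        0       0    ┃         


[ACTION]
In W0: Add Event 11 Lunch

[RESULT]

                                             
                                             
           ┏━━━━━━━━━━━━━━━━━━━━━━━━━━━━━━━━━
           ┃ CalendarWidget                  
           ┠─────────────────────────────────
           ┃             January 2020        
           ┃Mo Tu We Th Fr Sa Su             
           ┃       1  2  3  4  5             
           ┃ 6  7  8  9 10 11* 12            
           ┃13 14 15 16* 17* 18 19           
           ┃20 21 22 23 24 25 26             
           ┃27 28 29 30 31                   
           ┃                                 
           ┃                                 
          ┏━━━━━━━━━━━━━━━━━━━━━━━━┓         
          ┃ Spreadsheet            ┃         
          ┠────────────────────────┨         
          ┃A1:                     ┃         
          ┃       A       B       C┃━━━━━━━━━
          ┃------------------------┃         
          ┃  1      [0]       0    ┃         
          ┃  2        0       0    ┃         


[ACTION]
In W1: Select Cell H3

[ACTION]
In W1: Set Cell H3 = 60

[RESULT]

                                             
                                             
           ┏━━━━━━━━━━━━━━━━━━━━━━━━━━━━━━━━━
           ┃ CalendarWidget                  
           ┠─────────────────────────────────
           ┃             January 2020        
           ┃Mo Tu We Th Fr Sa Su             
           ┃       1  2  3  4  5             
           ┃ 6  7  8  9 10 11* 12            
           ┃13 14 15 16* 17* 18 19           
           ┃20 21 22 23 24 25 26             
           ┃27 28 29 30 31                   
           ┃                                 
           ┃                                 
          ┏━━━━━━━━━━━━━━━━━━━━━━━━┓         
          ┃ Spreadsheet            ┃         
          ┠────────────────────────┨         
          ┃H3: 60                  ┃         
          ┃       A       B       C┃━━━━━━━━━
          ┃------------------------┃         
          ┃  1        0       0    ┃         
          ┃  2        0       0    ┃         
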